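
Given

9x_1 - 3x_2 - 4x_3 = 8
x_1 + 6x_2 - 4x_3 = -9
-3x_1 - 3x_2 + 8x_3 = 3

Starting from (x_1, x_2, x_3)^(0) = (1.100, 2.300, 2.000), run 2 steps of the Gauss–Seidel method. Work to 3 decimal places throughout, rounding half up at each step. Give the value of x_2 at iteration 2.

-0.959

Iteration 1:
  x_1 = (8 - (-3)·2.300 - (-4)·2.000) / (9) = 2.544
  x_2 = (-9 - (1)·2.544 - (-4)·2.000) / (6) = -0.591
  x_3 = (3 - (-3)·2.544 - (-3)·-0.591) / (8) = 1.107
Iteration 2:
  x_1 = (8 - (-3)·-0.591 - (-4)·1.107) / (9) = 1.184
  x_2 = (-9 - (1)·1.184 - (-4)·1.107) / (6) = -0.959
  x_3 = (3 - (-3)·1.184 - (-3)·-0.959) / (8) = 0.459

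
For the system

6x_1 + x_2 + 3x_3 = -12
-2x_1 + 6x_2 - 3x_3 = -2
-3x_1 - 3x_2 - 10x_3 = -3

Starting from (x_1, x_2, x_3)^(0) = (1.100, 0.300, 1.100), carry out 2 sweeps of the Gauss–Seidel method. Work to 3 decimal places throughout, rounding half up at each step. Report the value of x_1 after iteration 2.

Iteration 1:
  x_1 = (-12 - (1)·0.300 - (3)·1.100) / (6) = -2.600
  x_2 = (-2 - (-2)·-2.600 - (-3)·1.100) / (6) = -0.650
  x_3 = (-3 - (-3)·-2.600 - (-3)·-0.650) / (-10) = 1.275
Iteration 2:
  x_1 = (-12 - (1)·-0.650 - (3)·1.275) / (6) = -2.529
  x_2 = (-2 - (-2)·-2.529 - (-3)·1.275) / (6) = -0.539
  x_3 = (-3 - (-3)·-2.529 - (-3)·-0.539) / (-10) = 1.220

-2.529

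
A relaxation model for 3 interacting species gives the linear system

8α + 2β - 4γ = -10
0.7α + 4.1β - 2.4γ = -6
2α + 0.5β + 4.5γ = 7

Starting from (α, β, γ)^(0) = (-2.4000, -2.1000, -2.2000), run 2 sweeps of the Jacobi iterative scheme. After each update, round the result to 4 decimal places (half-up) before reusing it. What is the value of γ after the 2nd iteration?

2.6268

Iteration 1:
  α = (-10 - (2)·-2.1000 - (-4)·-2.2000) / (8) = -1.8250
  β = (-6 - (0.7)·-2.4000 - (-2.4)·-2.2000) / (4.1) = -2.3415
  γ = (7 - (2)·-2.4000 - (0.5)·-2.1000) / (4.5) = 2.8556
Iteration 2:
  α = (-10 - (2)·-2.3415 - (-4)·2.8556) / (8) = 0.7632
  β = (-6 - (0.7)·-1.8250 - (-2.4)·2.8556) / (4.1) = 0.5197
  γ = (7 - (2)·-1.8250 - (0.5)·-2.3415) / (4.5) = 2.6268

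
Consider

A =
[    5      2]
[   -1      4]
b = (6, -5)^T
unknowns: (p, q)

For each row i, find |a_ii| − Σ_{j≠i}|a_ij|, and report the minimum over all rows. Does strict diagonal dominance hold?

3

row 1: |5| − (2) = 3
row 2: |4| − (1) = 3
minimum over rows = 3 → strictly diagonally dominant (convergence guaranteed)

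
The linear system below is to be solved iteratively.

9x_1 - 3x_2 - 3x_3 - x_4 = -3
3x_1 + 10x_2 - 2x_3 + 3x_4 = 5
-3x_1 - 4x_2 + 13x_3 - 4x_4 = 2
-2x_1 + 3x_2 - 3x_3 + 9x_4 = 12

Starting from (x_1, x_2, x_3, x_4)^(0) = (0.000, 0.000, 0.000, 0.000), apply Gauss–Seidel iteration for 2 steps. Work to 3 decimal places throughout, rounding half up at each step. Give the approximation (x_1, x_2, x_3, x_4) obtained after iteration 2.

Iteration 1:
  x_1 = (-3 - (-3)·0.000 - (-3)·0.000 - (-1)·0.000) / (9) = -0.333
  x_2 = (5 - (3)·-0.333 - (-2)·0.000 - (3)·0.000) / (10) = 0.600
  x_3 = (2 - (-3)·-0.333 - (-4)·0.600 - (-4)·0.000) / (13) = 0.262
  x_4 = (12 - (-2)·-0.333 - (3)·0.600 - (-3)·0.262) / (9) = 1.147
Iteration 2:
  x_1 = (-3 - (-3)·0.600 - (-3)·0.262 - (-1)·1.147) / (9) = 0.081
  x_2 = (5 - (3)·0.081 - (-2)·0.262 - (3)·1.147) / (10) = 0.184
  x_3 = (2 - (-3)·0.081 - (-4)·0.184 - (-4)·1.147) / (13) = 0.582
  x_4 = (12 - (-2)·0.081 - (3)·0.184 - (-3)·0.582) / (9) = 1.484

(0.081, 0.184, 0.582, 1.484)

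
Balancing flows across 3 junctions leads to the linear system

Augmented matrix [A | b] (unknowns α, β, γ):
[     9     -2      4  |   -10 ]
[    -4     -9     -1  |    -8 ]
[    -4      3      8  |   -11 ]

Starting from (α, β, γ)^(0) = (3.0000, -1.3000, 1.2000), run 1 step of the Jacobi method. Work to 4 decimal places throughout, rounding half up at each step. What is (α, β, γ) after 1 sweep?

Iteration 1:
  α = (-10 - (-2)·-1.3000 - (4)·1.2000) / (9) = -1.9333
  β = (-8 - (-4)·3.0000 - (-1)·1.2000) / (-9) = -0.5778
  γ = (-11 - (-4)·3.0000 - (3)·-1.3000) / (8) = 0.6125

(-1.9333, -0.5778, 0.6125)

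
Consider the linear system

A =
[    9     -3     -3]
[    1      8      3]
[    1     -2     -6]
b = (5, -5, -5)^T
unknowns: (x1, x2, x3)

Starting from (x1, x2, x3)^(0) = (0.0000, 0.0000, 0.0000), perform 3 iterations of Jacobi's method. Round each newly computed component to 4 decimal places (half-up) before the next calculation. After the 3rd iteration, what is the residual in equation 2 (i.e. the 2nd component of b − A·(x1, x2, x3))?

Iteration 1:
  x1 = (5 - (-3)·0.0000 - (-3)·0.0000) / (9) = 0.5556
  x2 = (-5 - (1)·0.0000 - (3)·0.0000) / (8) = -0.6250
  x3 = (-5 - (1)·0.0000 - (-2)·0.0000) / (-6) = 0.8333
Iteration 2:
  x1 = (5 - (-3)·-0.6250 - (-3)·0.8333) / (9) = 0.6250
  x2 = (-5 - (1)·0.5556 - (3)·0.8333) / (8) = -1.0069
  x3 = (-5 - (1)·0.5556 - (-2)·-0.6250) / (-6) = 1.1343
Iteration 3:
  x1 = (5 - (-3)·-1.0069 - (-3)·1.1343) / (9) = 0.5980
  x2 = (-5 - (1)·0.6250 - (3)·1.1343) / (8) = -1.1285
  x3 = (-5 - (1)·0.6250 - (-2)·-1.0069) / (-6) = 1.2731
Residual b − A·x = (0.0518, -0.3893, -0.2164)

-0.3893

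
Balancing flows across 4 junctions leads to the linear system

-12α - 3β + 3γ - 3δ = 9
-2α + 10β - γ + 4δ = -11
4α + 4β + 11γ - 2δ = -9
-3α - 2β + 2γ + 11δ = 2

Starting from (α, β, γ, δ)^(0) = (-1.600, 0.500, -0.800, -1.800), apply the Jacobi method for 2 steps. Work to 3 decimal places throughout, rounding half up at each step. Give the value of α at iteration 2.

Iteration 1:
  α = (9 - (-3)·0.500 - (3)·-0.800 - (-3)·-1.800) / (-12) = -0.625
  β = (-11 - (-2)·-1.600 - (-1)·-0.800 - (4)·-1.800) / (10) = -0.780
  γ = (-9 - (4)·-1.600 - (4)·0.500 - (-2)·-1.800) / (11) = -0.745
  δ = (2 - (-3)·-1.600 - (-2)·0.500 - (2)·-0.800) / (11) = -0.018
Iteration 2:
  α = (9 - (-3)·-0.780 - (3)·-0.745 - (-3)·-0.018) / (-12) = -0.737
  β = (-11 - (-2)·-0.625 - (-1)·-0.745 - (4)·-0.018) / (10) = -1.292
  γ = (-9 - (4)·-0.625 - (4)·-0.780 - (-2)·-0.018) / (11) = -0.311
  δ = (2 - (-3)·-0.625 - (-2)·-0.780 - (2)·-0.745) / (11) = 0.005

-0.737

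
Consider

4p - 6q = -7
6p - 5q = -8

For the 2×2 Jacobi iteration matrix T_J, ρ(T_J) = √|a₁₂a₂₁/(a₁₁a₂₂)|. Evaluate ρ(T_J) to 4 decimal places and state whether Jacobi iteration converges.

1.3416

a₁₂a₂₁/(a₁₁a₂₂) = (-6)·(6) / ((4)·(-5)) = 1.800000
ρ = √|1.800000| = √1.800000 = 1.3416
ρ > 1, so Jacobi diverges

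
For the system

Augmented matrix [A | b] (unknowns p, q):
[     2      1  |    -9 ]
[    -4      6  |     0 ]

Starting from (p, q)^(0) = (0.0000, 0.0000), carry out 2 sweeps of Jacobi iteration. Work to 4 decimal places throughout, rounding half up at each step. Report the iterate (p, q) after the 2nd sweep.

Iteration 1:
  p = (-9 - (1)·0.0000) / (2) = -4.5000
  q = (0 - (-4)·0.0000) / (6) = 0.0000
Iteration 2:
  p = (-9 - (1)·0.0000) / (2) = -4.5000
  q = (0 - (-4)·-4.5000) / (6) = -3.0000

(-4.5000, -3.0000)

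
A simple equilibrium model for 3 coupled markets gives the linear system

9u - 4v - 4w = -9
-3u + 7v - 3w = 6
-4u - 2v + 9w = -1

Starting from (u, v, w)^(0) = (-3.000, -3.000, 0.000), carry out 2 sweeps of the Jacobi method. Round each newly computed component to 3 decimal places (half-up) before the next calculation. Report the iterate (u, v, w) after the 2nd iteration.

(-2.129, -1.047, -1.243)

Iteration 1:
  u = (-9 - (-4)·-3.000 - (-4)·0.000) / (9) = -2.333
  v = (6 - (-3)·-3.000 - (-3)·0.000) / (7) = -0.429
  w = (-1 - (-4)·-3.000 - (-2)·-3.000) / (9) = -2.111
Iteration 2:
  u = (-9 - (-4)·-0.429 - (-4)·-2.111) / (9) = -2.129
  v = (6 - (-3)·-2.333 - (-3)·-2.111) / (7) = -1.047
  w = (-1 - (-4)·-2.333 - (-2)·-0.429) / (9) = -1.243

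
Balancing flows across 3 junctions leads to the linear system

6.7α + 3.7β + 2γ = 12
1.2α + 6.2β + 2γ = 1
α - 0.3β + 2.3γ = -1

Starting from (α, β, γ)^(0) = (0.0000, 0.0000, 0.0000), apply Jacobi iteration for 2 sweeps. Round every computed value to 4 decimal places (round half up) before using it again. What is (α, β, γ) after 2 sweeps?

Iteration 1:
  α = (12 - (3.7)·0.0000 - (2)·0.0000) / (6.7) = 1.7910
  β = (1 - (1.2)·0.0000 - (2)·0.0000) / (6.2) = 0.1613
  γ = (-1 - (1)·0.0000 - (-0.3)·0.0000) / (2.3) = -0.4348
Iteration 2:
  α = (12 - (3.7)·0.1613 - (2)·-0.4348) / (6.7) = 1.8318
  β = (1 - (1.2)·1.7910 - (2)·-0.4348) / (6.2) = -0.0451
  γ = (-1 - (1)·1.7910 - (-0.3)·0.1613) / (2.3) = -1.1924

(1.8318, -0.0451, -1.1924)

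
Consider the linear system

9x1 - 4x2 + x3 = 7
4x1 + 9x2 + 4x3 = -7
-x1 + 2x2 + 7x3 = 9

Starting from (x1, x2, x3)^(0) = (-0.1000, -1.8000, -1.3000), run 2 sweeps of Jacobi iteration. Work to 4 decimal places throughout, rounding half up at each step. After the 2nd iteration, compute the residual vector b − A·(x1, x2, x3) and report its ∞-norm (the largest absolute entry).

5.4422

Iteration 1:
  x1 = (7 - (-4)·-1.8000 - (1)·-1.3000) / (9) = 0.1222
  x2 = (-7 - (4)·-0.1000 - (4)·-1.3000) / (9) = -0.1556
  x3 = (9 - (-1)·-0.1000 - (2)·-1.8000) / (7) = 1.7857
Iteration 2:
  x1 = (7 - (-4)·-0.1556 - (1)·1.7857) / (9) = 0.5102
  x2 = (-7 - (4)·0.1222 - (4)·1.7857) / (9) = -1.6257
  x3 = (9 - (-1)·0.1222 - (2)·-0.1556) / (7) = 1.3476
Residual b − A·x = (-5.4422, 0.2001, 3.3284); ∞-norm = 5.4422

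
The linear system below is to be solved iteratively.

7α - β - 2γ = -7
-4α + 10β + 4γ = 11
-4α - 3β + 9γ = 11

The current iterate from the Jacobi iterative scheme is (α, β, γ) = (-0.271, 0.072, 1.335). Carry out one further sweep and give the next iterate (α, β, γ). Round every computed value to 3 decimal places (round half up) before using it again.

One sweep:
  α = (-7 - (-1)·0.072 - (-2)·1.335) / (7) = -0.608
  β = (11 - (-4)·-0.271 - (4)·1.335) / (10) = 0.458
  γ = (11 - (-4)·-0.271 - (-3)·0.072) / (9) = 1.126

(-0.608, 0.458, 1.126)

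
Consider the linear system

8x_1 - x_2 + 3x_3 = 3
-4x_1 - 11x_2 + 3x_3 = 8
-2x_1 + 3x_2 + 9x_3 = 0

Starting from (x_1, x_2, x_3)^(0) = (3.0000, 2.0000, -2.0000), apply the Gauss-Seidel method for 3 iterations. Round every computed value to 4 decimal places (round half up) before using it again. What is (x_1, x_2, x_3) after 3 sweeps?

Iteration 1:
  x_1 = (3 - (-1)·2.0000 - (3)·-2.0000) / (8) = 1.3750
  x_2 = (8 - (-4)·1.3750 - (3)·-2.0000) / (-11) = -1.7727
  x_3 = (0 - (-2)·1.3750 - (3)·-1.7727) / (9) = 0.8965
Iteration 2:
  x_1 = (3 - (-1)·-1.7727 - (3)·0.8965) / (8) = -0.1828
  x_2 = (8 - (-4)·-0.1828 - (3)·0.8965) / (-11) = -0.4163
  x_3 = (0 - (-2)·-0.1828 - (3)·-0.4163) / (9) = 0.0981
Iteration 3:
  x_1 = (3 - (-1)·-0.4163 - (3)·0.0981) / (8) = 0.2862
  x_2 = (8 - (-4)·0.2862 - (3)·0.0981) / (-11) = -0.8046
  x_3 = (0 - (-2)·0.2862 - (3)·-0.8046) / (9) = 0.3318

(0.2862, -0.8046, 0.3318)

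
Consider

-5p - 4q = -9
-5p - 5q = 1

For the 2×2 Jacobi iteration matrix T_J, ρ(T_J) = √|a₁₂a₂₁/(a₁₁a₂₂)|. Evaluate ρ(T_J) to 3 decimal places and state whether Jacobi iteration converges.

a₁₂a₂₁/(a₁₁a₂₂) = (-4)·(-5) / ((-5)·(-5)) = 0.800000
ρ = √|0.800000| = √0.800000 = 0.894
ρ < 1, so Jacobi converges

0.894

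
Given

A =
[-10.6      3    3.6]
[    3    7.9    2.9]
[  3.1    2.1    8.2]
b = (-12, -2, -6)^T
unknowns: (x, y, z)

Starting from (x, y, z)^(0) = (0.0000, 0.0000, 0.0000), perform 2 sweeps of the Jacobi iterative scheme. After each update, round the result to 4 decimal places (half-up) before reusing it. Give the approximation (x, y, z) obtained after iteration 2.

Iteration 1:
  x = (-12 - (3)·0.0000 - (3.6)·0.0000) / (-10.6) = 1.1321
  y = (-2 - (3)·0.0000 - (2.9)·0.0000) / (7.9) = -0.2532
  z = (-6 - (3.1)·0.0000 - (2.1)·0.0000) / (8.2) = -0.7317
Iteration 2:
  x = (-12 - (3)·-0.2532 - (3.6)·-0.7317) / (-10.6) = 0.8119
  y = (-2 - (3)·1.1321 - (2.9)·-0.7317) / (7.9) = -0.4145
  z = (-6 - (3.1)·1.1321 - (2.1)·-0.2532) / (8.2) = -1.0949

(0.8119, -0.4145, -1.0949)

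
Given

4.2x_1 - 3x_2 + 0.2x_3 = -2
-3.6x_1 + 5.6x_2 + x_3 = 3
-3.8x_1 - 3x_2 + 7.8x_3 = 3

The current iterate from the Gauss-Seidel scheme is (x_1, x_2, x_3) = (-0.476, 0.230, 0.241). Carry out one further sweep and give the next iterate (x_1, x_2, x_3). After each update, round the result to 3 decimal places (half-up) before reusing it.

(-0.323, 0.285, 0.337)

One sweep:
  x_1 = (-2 - (-3)·0.230 - (0.2)·0.241) / (4.2) = -0.323
  x_2 = (3 - (-3.6)·-0.323 - (1)·0.241) / (5.6) = 0.285
  x_3 = (3 - (-3.8)·-0.323 - (-3)·0.285) / (7.8) = 0.337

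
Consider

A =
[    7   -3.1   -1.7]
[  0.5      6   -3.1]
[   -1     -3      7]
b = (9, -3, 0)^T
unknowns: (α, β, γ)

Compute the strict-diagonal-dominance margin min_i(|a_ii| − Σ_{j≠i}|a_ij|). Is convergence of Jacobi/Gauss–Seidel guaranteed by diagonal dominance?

row 1: |7| − (3.1+1.7) = 2.2
row 2: |6| − (0.5+3.1) = 2.4
row 3: |7| − (1+3) = 3
minimum over rows = 2.2 → strictly diagonally dominant (convergence guaranteed)

2.2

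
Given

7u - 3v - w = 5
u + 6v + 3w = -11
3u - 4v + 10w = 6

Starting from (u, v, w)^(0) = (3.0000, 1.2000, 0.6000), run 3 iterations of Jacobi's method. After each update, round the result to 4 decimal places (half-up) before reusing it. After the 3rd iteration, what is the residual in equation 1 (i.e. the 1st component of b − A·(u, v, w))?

Iteration 1:
  u = (5 - (-3)·1.2000 - (-1)·0.6000) / (7) = 1.3143
  v = (-11 - (1)·3.0000 - (3)·0.6000) / (6) = -2.6333
  w = (6 - (3)·3.0000 - (-4)·1.2000) / (10) = 0.1800
Iteration 2:
  u = (5 - (-3)·-2.6333 - (-1)·0.1800) / (7) = -0.3886
  v = (-11 - (1)·1.3143 - (3)·0.1800) / (6) = -2.1424
  w = (6 - (3)·1.3143 - (-4)·-2.6333) / (10) = -0.8476
Iteration 3:
  u = (5 - (-3)·-2.1424 - (-1)·-0.8476) / (7) = -0.3250
  v = (-11 - (1)·-0.3886 - (3)·-0.8476) / (6) = -1.3448
  w = (6 - (3)·-0.3886 - (-4)·-2.1424) / (10) = -0.1404
Residual b − A·x = (3.1002, -2.1850, 2.9998)

3.1002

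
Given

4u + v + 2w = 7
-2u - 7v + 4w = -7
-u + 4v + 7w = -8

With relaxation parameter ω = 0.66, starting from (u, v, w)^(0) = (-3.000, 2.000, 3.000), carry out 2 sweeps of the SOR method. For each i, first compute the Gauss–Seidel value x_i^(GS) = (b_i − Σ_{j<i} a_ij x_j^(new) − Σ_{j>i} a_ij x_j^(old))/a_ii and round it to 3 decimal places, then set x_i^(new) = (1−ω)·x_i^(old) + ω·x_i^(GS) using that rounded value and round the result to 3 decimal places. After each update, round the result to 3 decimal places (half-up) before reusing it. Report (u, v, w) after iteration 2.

(0.592, 1.139, -1.421)

Iteration 1:
  u: GS value = (7 - (1)·2.000 - (2)·3.000) / (4) = -0.250;  u ← (1−ω)·-3.000 + ω·-0.250 = -1.185
  v: GS value = (-7 - (-2)·-1.185 - (4)·3.000) / (-7) = 3.053;  v ← (1−ω)·2.000 + ω·3.053 = 2.695
  w: GS value = (-8 - (-1)·-1.185 - (4)·2.695) / (7) = -2.852;  w ← (1−ω)·3.000 + ω·-2.852 = -0.862
Iteration 2:
  u: GS value = (7 - (1)·2.695 - (2)·-0.862) / (4) = 1.507;  u ← (1−ω)·-1.185 + ω·1.507 = 0.592
  v: GS value = (-7 - (-2)·0.592 - (4)·-0.862) / (-7) = 0.338;  v ← (1−ω)·2.695 + ω·0.338 = 1.139
  w: GS value = (-8 - (-1)·0.592 - (4)·1.139) / (7) = -1.709;  w ← (1−ω)·-0.862 + ω·-1.709 = -1.421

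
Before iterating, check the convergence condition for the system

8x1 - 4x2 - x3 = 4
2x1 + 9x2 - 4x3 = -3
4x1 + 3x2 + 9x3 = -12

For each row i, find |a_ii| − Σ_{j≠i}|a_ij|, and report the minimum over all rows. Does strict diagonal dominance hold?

2

row 1: |8| − (4+1) = 3
row 2: |9| − (2+4) = 3
row 3: |9| − (4+3) = 2
minimum over rows = 2 → strictly diagonally dominant (convergence guaranteed)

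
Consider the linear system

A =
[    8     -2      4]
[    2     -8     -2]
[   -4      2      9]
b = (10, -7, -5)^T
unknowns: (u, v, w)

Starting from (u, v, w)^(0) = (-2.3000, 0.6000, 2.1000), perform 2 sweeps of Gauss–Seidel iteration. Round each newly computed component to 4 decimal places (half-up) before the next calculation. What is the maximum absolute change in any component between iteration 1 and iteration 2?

1.2580

Iteration 1:
  u = (10 - (-2)·0.6000 - (4)·2.1000) / (8) = 0.3500
  v = (-7 - (2)·0.3500 - (-2)·2.1000) / (-8) = 0.4375
  w = (-5 - (-4)·0.3500 - (2)·0.4375) / (9) = -0.4972
Iteration 2:
  u = (10 - (-2)·0.4375 - (4)·-0.4972) / (8) = 1.6080
  v = (-7 - (2)·1.6080 - (-2)·-0.4972) / (-8) = 1.4013
  w = (-5 - (-4)·1.6080 - (2)·1.4013) / (9) = -0.1523
Change: (1.2580, 0.9638, 0.3449) → max |·| = 1.2580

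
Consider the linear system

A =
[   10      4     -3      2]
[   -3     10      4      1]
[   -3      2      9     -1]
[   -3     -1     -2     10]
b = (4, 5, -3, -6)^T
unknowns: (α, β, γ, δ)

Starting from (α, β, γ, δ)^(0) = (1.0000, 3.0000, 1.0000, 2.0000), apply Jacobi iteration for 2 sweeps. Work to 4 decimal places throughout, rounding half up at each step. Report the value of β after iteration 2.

0.3878

Iteration 1:
  α = (4 - (4)·3.0000 - (-3)·1.0000 - (2)·2.0000) / (10) = -0.9000
  β = (5 - (-3)·1.0000 - (4)·1.0000 - (1)·2.0000) / (10) = 0.2000
  γ = (-3 - (-3)·1.0000 - (2)·3.0000 - (-1)·2.0000) / (9) = -0.4444
  δ = (-6 - (-3)·1.0000 - (-1)·3.0000 - (-2)·1.0000) / (10) = 0.2000
Iteration 2:
  α = (4 - (4)·0.2000 - (-3)·-0.4444 - (2)·0.2000) / (10) = 0.1467
  β = (5 - (-3)·-0.9000 - (4)·-0.4444 - (1)·0.2000) / (10) = 0.3878
  γ = (-3 - (-3)·-0.9000 - (2)·0.2000 - (-1)·0.2000) / (9) = -0.6556
  δ = (-6 - (-3)·-0.9000 - (-1)·0.2000 - (-2)·-0.4444) / (10) = -0.9389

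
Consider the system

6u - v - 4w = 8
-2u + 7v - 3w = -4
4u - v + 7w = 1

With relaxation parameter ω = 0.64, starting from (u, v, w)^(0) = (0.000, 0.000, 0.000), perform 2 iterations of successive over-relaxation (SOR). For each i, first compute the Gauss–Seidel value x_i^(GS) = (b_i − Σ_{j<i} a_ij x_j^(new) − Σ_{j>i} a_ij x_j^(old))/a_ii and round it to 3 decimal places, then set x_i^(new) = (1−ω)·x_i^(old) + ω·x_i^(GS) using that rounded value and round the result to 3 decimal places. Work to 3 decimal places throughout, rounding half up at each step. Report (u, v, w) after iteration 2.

Iteration 1:
  u: GS value = (8 - (-1)·0.000 - (-4)·0.000) / (6) = 1.333;  u ← (1−ω)·0.000 + ω·1.333 = 0.853
  v: GS value = (-4 - (-2)·0.853 - (-3)·0.000) / (7) = -0.328;  v ← (1−ω)·0.000 + ω·-0.328 = -0.210
  w: GS value = (1 - (4)·0.853 - (-1)·-0.210) / (7) = -0.375;  w ← (1−ω)·0.000 + ω·-0.375 = -0.240
Iteration 2:
  u: GS value = (8 - (-1)·-0.210 - (-4)·-0.240) / (6) = 1.138;  u ← (1−ω)·0.853 + ω·1.138 = 1.035
  v: GS value = (-4 - (-2)·1.035 - (-3)·-0.240) / (7) = -0.379;  v ← (1−ω)·-0.210 + ω·-0.379 = -0.318
  w: GS value = (1 - (4)·1.035 - (-1)·-0.318) / (7) = -0.494;  w ← (1−ω)·-0.240 + ω·-0.494 = -0.403

(1.035, -0.318, -0.403)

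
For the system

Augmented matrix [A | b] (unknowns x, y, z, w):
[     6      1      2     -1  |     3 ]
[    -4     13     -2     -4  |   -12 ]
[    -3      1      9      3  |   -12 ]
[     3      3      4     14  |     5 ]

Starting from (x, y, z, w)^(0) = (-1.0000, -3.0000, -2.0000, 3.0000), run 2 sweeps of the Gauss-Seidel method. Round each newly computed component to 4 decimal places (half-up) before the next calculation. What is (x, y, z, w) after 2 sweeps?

(1.0384, -0.7691, -0.9976, 0.5845)

Iteration 1:
  x = (3 - (1)·-3.0000 - (2)·-2.0000 - (-1)·3.0000) / (6) = 2.1667
  y = (-12 - (-4)·2.1667 - (-2)·-2.0000 - (-4)·3.0000) / (13) = 0.3590
  z = (-12 - (-3)·2.1667 - (1)·0.3590 - (3)·3.0000) / (9) = -1.6510
  w = (5 - (3)·2.1667 - (3)·0.3590 - (4)·-1.6510) / (14) = 0.2876
Iteration 2:
  x = (3 - (1)·0.3590 - (2)·-1.6510 - (-1)·0.2876) / (6) = 1.0384
  y = (-12 - (-4)·1.0384 - (-2)·-1.6510 - (-4)·0.2876) / (13) = -0.7691
  z = (-12 - (-3)·1.0384 - (1)·-0.7691 - (3)·0.2876) / (9) = -0.9976
  w = (5 - (3)·1.0384 - (3)·-0.7691 - (4)·-0.9976) / (14) = 0.5845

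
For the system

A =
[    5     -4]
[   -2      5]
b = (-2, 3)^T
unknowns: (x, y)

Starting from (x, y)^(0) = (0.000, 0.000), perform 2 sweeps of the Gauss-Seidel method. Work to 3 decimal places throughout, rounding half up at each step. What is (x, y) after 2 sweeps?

Iteration 1:
  x = (-2 - (-4)·0.000) / (5) = -0.400
  y = (3 - (-2)·-0.400) / (5) = 0.440
Iteration 2:
  x = (-2 - (-4)·0.440) / (5) = -0.048
  y = (3 - (-2)·-0.048) / (5) = 0.581

(-0.048, 0.581)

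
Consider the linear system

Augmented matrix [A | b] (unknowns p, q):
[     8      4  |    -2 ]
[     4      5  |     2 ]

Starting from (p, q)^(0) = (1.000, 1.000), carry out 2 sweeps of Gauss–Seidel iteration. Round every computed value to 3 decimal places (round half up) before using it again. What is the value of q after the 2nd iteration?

Iteration 1:
  p = (-2 - (4)·1.000) / (8) = -0.750
  q = (2 - (4)·-0.750) / (5) = 1.000
Iteration 2:
  p = (-2 - (4)·1.000) / (8) = -0.750
  q = (2 - (4)·-0.750) / (5) = 1.000

1.000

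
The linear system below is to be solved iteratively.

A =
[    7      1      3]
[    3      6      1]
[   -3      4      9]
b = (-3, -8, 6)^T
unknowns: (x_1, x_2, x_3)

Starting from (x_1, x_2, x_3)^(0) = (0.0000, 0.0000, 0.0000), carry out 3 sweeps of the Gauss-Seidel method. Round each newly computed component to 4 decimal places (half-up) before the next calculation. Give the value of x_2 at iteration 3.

Iteration 1:
  x_1 = (-3 - (1)·0.0000 - (3)·0.0000) / (7) = -0.4286
  x_2 = (-8 - (3)·-0.4286 - (1)·0.0000) / (6) = -1.1190
  x_3 = (6 - (-3)·-0.4286 - (4)·-1.1190) / (9) = 1.0211
Iteration 2:
  x_1 = (-3 - (1)·-1.1190 - (3)·1.0211) / (7) = -0.7063
  x_2 = (-8 - (3)·-0.7063 - (1)·1.0211) / (6) = -1.1504
  x_3 = (6 - (-3)·-0.7063 - (4)·-1.1504) / (9) = 0.9425
Iteration 3:
  x_1 = (-3 - (1)·-1.1504 - (3)·0.9425) / (7) = -0.6682
  x_2 = (-8 - (3)·-0.6682 - (1)·0.9425) / (6) = -1.1563
  x_3 = (6 - (-3)·-0.6682 - (4)·-1.1563) / (9) = 0.9578

-1.1563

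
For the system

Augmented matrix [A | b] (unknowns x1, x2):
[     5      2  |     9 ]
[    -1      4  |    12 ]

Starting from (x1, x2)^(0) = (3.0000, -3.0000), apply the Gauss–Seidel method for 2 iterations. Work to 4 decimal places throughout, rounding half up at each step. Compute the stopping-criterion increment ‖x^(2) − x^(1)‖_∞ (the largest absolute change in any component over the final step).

2.7000

Iteration 1:
  x1 = (9 - (2)·-3.0000) / (5) = 3.0000
  x2 = (12 - (-1)·3.0000) / (4) = 3.7500
Iteration 2:
  x1 = (9 - (2)·3.7500) / (5) = 0.3000
  x2 = (12 - (-1)·0.3000) / (4) = 3.0750
Change: (-2.7000, -0.6750) → max |·| = 2.7000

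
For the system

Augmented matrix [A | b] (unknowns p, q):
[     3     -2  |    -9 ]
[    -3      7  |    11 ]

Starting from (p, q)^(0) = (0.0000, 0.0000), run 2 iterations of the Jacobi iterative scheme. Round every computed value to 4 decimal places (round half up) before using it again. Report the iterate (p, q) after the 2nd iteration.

(-1.9524, 0.2857)

Iteration 1:
  p = (-9 - (-2)·0.0000) / (3) = -3.0000
  q = (11 - (-3)·0.0000) / (7) = 1.5714
Iteration 2:
  p = (-9 - (-2)·1.5714) / (3) = -1.9524
  q = (11 - (-3)·-3.0000) / (7) = 0.2857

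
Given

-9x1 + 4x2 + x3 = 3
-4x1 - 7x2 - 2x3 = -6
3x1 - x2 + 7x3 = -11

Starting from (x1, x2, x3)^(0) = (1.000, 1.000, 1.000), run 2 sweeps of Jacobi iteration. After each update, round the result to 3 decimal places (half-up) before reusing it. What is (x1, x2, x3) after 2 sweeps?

Iteration 1:
  x1 = (3 - (4)·1.000 - (1)·1.000) / (-9) = 0.222
  x2 = (-6 - (-4)·1.000 - (-2)·1.000) / (-7) = 0.000
  x3 = (-11 - (3)·1.000 - (-1)·1.000) / (7) = -1.857
Iteration 2:
  x1 = (3 - (4)·0.000 - (1)·-1.857) / (-9) = -0.540
  x2 = (-6 - (-4)·0.222 - (-2)·-1.857) / (-7) = 1.261
  x3 = (-11 - (3)·0.222 - (-1)·0.000) / (7) = -1.667

(-0.540, 1.261, -1.667)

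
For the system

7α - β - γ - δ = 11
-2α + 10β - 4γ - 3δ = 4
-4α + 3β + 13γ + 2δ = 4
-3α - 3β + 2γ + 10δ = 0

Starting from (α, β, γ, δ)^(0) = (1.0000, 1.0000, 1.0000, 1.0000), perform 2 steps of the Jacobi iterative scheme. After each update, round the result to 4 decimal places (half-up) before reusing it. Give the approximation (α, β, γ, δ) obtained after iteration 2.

(1.8473, 1.0123, 0.5615, 0.9438)

Iteration 1:
  α = (11 - (-1)·1.0000 - (-1)·1.0000 - (-1)·1.0000) / (7) = 2.0000
  β = (4 - (-2)·1.0000 - (-4)·1.0000 - (-3)·1.0000) / (10) = 1.3000
  γ = (4 - (-4)·1.0000 - (3)·1.0000 - (2)·1.0000) / (13) = 0.2308
  δ = (0 - (-3)·1.0000 - (-3)·1.0000 - (2)·1.0000) / (10) = 0.4000
Iteration 2:
  α = (11 - (-1)·1.3000 - (-1)·0.2308 - (-1)·0.4000) / (7) = 1.8473
  β = (4 - (-2)·2.0000 - (-4)·0.2308 - (-3)·0.4000) / (10) = 1.0123
  γ = (4 - (-4)·2.0000 - (3)·1.3000 - (2)·0.4000) / (13) = 0.5615
  δ = (0 - (-3)·2.0000 - (-3)·1.3000 - (2)·0.2308) / (10) = 0.9438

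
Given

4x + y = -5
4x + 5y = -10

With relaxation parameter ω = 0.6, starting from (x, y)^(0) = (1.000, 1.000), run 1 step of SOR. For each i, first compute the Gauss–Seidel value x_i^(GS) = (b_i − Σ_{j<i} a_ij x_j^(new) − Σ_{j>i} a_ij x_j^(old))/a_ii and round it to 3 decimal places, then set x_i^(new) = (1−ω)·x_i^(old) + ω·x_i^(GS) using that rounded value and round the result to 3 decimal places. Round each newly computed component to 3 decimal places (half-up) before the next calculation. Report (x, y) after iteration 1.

(-0.500, -0.560)

Iteration 1:
  x: GS value = (-5 - (1)·1.000) / (4) = -1.500;  x ← (1−ω)·1.000 + ω·-1.500 = -0.500
  y: GS value = (-10 - (4)·-0.500) / (5) = -1.600;  y ← (1−ω)·1.000 + ω·-1.600 = -0.560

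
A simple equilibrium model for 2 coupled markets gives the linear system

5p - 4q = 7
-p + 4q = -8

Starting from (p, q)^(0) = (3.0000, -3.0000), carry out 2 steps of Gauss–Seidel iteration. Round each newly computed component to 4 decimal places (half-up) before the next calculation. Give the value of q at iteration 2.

Iteration 1:
  p = (7 - (-4)·-3.0000) / (5) = -1.0000
  q = (-8 - (-1)·-1.0000) / (4) = -2.2500
Iteration 2:
  p = (7 - (-4)·-2.2500) / (5) = -0.4000
  q = (-8 - (-1)·-0.4000) / (4) = -2.1000

-2.1000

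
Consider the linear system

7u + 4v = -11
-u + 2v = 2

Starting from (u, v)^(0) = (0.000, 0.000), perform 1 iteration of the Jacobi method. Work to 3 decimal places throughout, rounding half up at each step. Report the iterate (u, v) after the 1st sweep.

(-1.571, 1.000)

Iteration 1:
  u = (-11 - (4)·0.000) / (7) = -1.571
  v = (2 - (-1)·0.000) / (2) = 1.000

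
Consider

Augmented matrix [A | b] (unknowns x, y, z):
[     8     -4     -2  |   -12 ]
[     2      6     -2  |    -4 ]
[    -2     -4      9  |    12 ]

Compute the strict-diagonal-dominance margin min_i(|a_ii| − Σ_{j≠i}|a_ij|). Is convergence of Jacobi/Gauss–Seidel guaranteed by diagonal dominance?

2

row 1: |8| − (4+2) = 2
row 2: |6| − (2+2) = 2
row 3: |9| − (2+4) = 3
minimum over rows = 2 → strictly diagonally dominant (convergence guaranteed)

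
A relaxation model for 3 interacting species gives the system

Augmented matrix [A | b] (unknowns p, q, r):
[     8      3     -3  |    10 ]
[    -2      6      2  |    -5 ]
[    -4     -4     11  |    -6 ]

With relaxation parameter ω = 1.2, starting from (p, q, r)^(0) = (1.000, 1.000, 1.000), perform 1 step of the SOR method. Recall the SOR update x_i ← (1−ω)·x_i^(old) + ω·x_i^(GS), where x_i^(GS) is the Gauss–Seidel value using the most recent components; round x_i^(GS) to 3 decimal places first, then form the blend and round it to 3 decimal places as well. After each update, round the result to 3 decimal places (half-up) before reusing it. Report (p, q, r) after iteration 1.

Iteration 1:
  p: GS value = (10 - (3)·1.000 - (-3)·1.000) / (8) = 1.250;  p ← (1−ω)·1.000 + ω·1.250 = 1.300
  q: GS value = (-5 - (-2)·1.300 - (2)·1.000) / (6) = -0.733;  q ← (1−ω)·1.000 + ω·-0.733 = -1.080
  r: GS value = (-6 - (-4)·1.300 - (-4)·-1.080) / (11) = -0.465;  r ← (1−ω)·1.000 + ω·-0.465 = -0.758

(1.300, -1.080, -0.758)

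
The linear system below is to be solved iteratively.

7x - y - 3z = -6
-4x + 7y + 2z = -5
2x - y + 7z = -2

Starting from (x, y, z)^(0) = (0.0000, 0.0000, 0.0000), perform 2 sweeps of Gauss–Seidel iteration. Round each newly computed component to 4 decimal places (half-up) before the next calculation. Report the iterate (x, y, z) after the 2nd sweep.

Iteration 1:
  x = (-6 - (-1)·0.0000 - (-3)·0.0000) / (7) = -0.8571
  y = (-5 - (-4)·-0.8571 - (2)·0.0000) / (7) = -1.2041
  z = (-2 - (2)·-0.8571 - (-1)·-1.2041) / (7) = -0.2128
Iteration 2:
  x = (-6 - (-1)·-1.2041 - (-3)·-0.2128) / (7) = -1.1204
  y = (-5 - (-4)·-1.1204 - (2)·-0.2128) / (7) = -1.2937
  z = (-2 - (2)·-1.1204 - (-1)·-1.2937) / (7) = -0.1504

(-1.1204, -1.2937, -0.1504)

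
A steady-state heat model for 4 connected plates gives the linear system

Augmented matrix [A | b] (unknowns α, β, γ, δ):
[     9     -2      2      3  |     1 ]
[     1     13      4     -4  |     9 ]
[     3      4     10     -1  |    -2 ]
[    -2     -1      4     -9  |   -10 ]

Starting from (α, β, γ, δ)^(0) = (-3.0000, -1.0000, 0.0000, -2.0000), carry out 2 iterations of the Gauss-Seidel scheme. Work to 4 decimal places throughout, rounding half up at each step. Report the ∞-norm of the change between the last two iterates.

1.0596

Iteration 1:
  α = (1 - (-2)·-1.0000 - (2)·0.0000 - (3)·-2.0000) / (9) = 0.5556
  β = (9 - (1)·0.5556 - (4)·0.0000 - (-4)·-2.0000) / (13) = 0.0342
  γ = (-2 - (3)·0.5556 - (4)·0.0342 - (-1)·-2.0000) / (10) = -0.5804
  δ = (-10 - (-2)·0.5556 - (-1)·0.0342 - (4)·-0.5804) / (-9) = 0.7259
Iteration 2:
  α = (1 - (-2)·0.0342 - (2)·-0.5804 - (3)·0.7259) / (9) = 0.0057
  β = (9 - (1)·0.0057 - (4)·-0.5804 - (-4)·0.7259) / (13) = 1.0938
  γ = (-2 - (3)·0.0057 - (4)·1.0938 - (-1)·0.7259) / (10) = -0.5666
  δ = (-10 - (-2)·0.0057 - (-1)·1.0938 - (4)·-0.5666) / (-9) = 0.7365
Change: (-0.5499, 1.0596, 0.0138, 0.0106) → max |·| = 1.0596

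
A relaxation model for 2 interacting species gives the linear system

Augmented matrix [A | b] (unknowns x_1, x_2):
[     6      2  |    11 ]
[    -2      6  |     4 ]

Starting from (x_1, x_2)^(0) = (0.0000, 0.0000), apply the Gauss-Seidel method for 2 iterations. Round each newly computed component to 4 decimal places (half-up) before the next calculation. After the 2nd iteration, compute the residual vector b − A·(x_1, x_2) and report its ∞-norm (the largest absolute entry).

Iteration 1:
  x_1 = (11 - (2)·0.0000) / (6) = 1.8333
  x_2 = (4 - (-2)·1.8333) / (6) = 1.2778
Iteration 2:
  x_1 = (11 - (2)·1.2778) / (6) = 1.4074
  x_2 = (4 - (-2)·1.4074) / (6) = 1.1358
Residual b − A·x = (0.2840, 0.0000); ∞-norm = 0.2840

0.2840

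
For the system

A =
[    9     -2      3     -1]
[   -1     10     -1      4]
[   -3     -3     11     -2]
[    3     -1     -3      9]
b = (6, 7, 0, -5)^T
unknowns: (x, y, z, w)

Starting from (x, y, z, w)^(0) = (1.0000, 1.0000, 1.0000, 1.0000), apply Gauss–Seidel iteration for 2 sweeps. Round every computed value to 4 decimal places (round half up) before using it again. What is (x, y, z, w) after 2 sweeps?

Iteration 1:
  x = (6 - (-2)·1.0000 - (3)·1.0000 - (-1)·1.0000) / (9) = 0.6667
  y = (7 - (-1)·0.6667 - (-1)·1.0000 - (4)·1.0000) / (10) = 0.4667
  z = (0 - (-3)·0.6667 - (-3)·0.4667 - (-2)·1.0000) / (11) = 0.4909
  w = (-5 - (3)·0.6667 - (-1)·0.4667 - (-3)·0.4909) / (9) = -0.5623
Iteration 2:
  x = (6 - (-2)·0.4667 - (3)·0.4909 - (-1)·-0.5623) / (9) = 0.5443
  y = (7 - (-1)·0.5443 - (-1)·0.4909 - (4)·-0.5623) / (10) = 1.0284
  z = (0 - (-3)·0.5443 - (-3)·1.0284 - (-2)·-0.5623) / (11) = 0.3267
  w = (-5 - (3)·0.5443 - (-1)·1.0284 - (-3)·0.3267) / (9) = -0.5138

(0.5443, 1.0284, 0.3267, -0.5138)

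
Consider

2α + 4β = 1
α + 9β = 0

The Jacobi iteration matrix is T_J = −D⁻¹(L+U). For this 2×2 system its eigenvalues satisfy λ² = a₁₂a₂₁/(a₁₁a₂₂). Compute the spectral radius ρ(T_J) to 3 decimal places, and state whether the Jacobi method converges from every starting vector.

0.471

a₁₂a₂₁/(a₁₁a₂₂) = (4)·(1) / ((2)·(9)) = 0.222222
ρ = √|0.222222| = √0.222222 = 0.471
ρ < 1, so Jacobi converges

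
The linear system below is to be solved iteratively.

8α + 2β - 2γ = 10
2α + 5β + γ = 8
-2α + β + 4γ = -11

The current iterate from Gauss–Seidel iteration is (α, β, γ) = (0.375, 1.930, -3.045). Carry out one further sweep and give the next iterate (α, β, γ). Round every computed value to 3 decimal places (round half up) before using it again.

One sweep:
  α = (10 - (2)·1.930 - (-2)·-3.045) / (8) = 0.006
  β = (8 - (2)·0.006 - (1)·-3.045) / (5) = 2.207
  γ = (-11 - (-2)·0.006 - (1)·2.207) / (4) = -3.299

(0.006, 2.207, -3.299)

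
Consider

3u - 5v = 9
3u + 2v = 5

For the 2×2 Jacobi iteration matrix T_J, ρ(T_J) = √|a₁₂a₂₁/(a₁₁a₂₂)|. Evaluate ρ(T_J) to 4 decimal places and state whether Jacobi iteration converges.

1.5811

a₁₂a₂₁/(a₁₁a₂₂) = (-5)·(3) / ((3)·(2)) = -2.500000
ρ = √|-2.500000| = √2.500000 = 1.5811
ρ > 1, so Jacobi diverges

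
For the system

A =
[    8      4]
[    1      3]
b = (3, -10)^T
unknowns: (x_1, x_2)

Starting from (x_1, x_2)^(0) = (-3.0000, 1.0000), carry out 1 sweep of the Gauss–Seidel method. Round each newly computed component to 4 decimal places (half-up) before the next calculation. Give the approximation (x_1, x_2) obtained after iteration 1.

(-0.1250, -3.2917)

Iteration 1:
  x_1 = (3 - (4)·1.0000) / (8) = -0.1250
  x_2 = (-10 - (1)·-0.1250) / (3) = -3.2917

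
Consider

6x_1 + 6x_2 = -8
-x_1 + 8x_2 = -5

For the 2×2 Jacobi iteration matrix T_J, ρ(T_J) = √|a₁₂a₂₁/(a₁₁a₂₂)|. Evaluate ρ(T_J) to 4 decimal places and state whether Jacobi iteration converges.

0.3536

a₁₂a₂₁/(a₁₁a₂₂) = (6)·(-1) / ((6)·(8)) = -0.125000
ρ = √|-0.125000| = √0.125000 = 0.3536
ρ < 1, so Jacobi converges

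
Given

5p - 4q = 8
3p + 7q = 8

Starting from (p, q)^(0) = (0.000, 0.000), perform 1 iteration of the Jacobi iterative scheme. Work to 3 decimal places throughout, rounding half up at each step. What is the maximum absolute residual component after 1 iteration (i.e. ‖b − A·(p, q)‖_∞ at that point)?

Iteration 1:
  p = (8 - (-4)·0.000) / (5) = 1.600
  q = (8 - (3)·0.000) / (7) = 1.143
Residual b − A·x = (4.572, -4.801); ∞-norm = 4.801

4.801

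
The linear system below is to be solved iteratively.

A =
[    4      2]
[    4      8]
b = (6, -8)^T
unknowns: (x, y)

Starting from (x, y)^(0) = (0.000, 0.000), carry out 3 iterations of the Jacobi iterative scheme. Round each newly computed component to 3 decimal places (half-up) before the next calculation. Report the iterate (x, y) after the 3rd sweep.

Iteration 1:
  x = (6 - (2)·0.000) / (4) = 1.500
  y = (-8 - (4)·0.000) / (8) = -1.000
Iteration 2:
  x = (6 - (2)·-1.000) / (4) = 2.000
  y = (-8 - (4)·1.500) / (8) = -1.750
Iteration 3:
  x = (6 - (2)·-1.750) / (4) = 2.375
  y = (-8 - (4)·2.000) / (8) = -2.000

(2.375, -2.000)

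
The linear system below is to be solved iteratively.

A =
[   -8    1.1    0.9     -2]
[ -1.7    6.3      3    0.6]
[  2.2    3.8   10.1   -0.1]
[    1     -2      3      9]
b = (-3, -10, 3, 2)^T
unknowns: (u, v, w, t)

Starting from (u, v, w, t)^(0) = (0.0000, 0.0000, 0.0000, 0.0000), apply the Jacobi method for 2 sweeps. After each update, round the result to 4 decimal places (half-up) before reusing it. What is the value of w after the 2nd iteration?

0.8147

Iteration 1:
  u = (-3 - (1.1)·0.0000 - (0.9)·0.0000 - (-2)·0.0000) / (-8) = 0.3750
  v = (-10 - (-1.7)·0.0000 - (3)·0.0000 - (0.6)·0.0000) / (6.3) = -1.5873
  w = (3 - (2.2)·0.0000 - (3.8)·0.0000 - (-0.1)·0.0000) / (10.1) = 0.2970
  t = (2 - (1)·0.0000 - (-2)·0.0000 - (3)·0.0000) / (9) = 0.2222
Iteration 2:
  u = (-3 - (1.1)·-1.5873 - (0.9)·0.2970 - (-2)·0.2222) / (-8) = 0.1346
  v = (-10 - (-1.7)·0.3750 - (3)·0.2970 - (0.6)·0.2222) / (6.3) = -1.6487
  w = (3 - (2.2)·0.3750 - (3.8)·-1.5873 - (-0.1)·0.2222) / (10.1) = 0.8147
  t = (2 - (1)·0.3750 - (-2)·-1.5873 - (3)·0.2970) / (9) = -0.2712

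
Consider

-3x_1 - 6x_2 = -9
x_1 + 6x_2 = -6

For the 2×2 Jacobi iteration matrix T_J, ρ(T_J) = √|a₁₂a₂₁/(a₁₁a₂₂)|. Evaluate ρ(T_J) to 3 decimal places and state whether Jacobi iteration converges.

a₁₂a₂₁/(a₁₁a₂₂) = (-6)·(1) / ((-3)·(6)) = 0.333333
ρ = √|0.333333| = √0.333333 = 0.577
ρ < 1, so Jacobi converges

0.577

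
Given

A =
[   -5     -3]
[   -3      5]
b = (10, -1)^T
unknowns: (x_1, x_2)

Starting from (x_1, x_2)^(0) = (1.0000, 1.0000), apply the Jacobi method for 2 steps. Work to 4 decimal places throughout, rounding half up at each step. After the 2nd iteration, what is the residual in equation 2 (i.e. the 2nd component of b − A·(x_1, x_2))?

1.0800

Iteration 1:
  x_1 = (10 - (-3)·1.0000) / (-5) = -2.6000
  x_2 = (-1 - (-3)·1.0000) / (5) = 0.4000
Iteration 2:
  x_1 = (10 - (-3)·0.4000) / (-5) = -2.2400
  x_2 = (-1 - (-3)·-2.6000) / (5) = -1.7600
Residual b − A·x = (-6.4800, 1.0800)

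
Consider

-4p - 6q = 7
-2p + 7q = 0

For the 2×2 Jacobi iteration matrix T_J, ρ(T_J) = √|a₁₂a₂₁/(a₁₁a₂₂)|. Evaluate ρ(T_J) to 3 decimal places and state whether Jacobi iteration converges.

0.655

a₁₂a₂₁/(a₁₁a₂₂) = (-6)·(-2) / ((-4)·(7)) = -0.428571
ρ = √|-0.428571| = √0.428571 = 0.655
ρ < 1, so Jacobi converges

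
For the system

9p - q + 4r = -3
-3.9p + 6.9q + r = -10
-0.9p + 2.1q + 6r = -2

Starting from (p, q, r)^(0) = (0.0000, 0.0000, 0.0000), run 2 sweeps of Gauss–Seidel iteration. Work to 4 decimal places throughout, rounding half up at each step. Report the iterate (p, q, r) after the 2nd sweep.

(-0.5997, -1.8158, 0.2122)

Iteration 1:
  p = (-3 - (-1)·0.0000 - (4)·0.0000) / (9) = -0.3333
  q = (-10 - (-3.9)·-0.3333 - (1)·0.0000) / (6.9) = -1.6377
  r = (-2 - (-0.9)·-0.3333 - (2.1)·-1.6377) / (6) = 0.1899
Iteration 2:
  p = (-3 - (-1)·-1.6377 - (4)·0.1899) / (9) = -0.5997
  q = (-10 - (-3.9)·-0.5997 - (1)·0.1899) / (6.9) = -1.8158
  r = (-2 - (-0.9)·-0.5997 - (2.1)·-1.8158) / (6) = 0.2122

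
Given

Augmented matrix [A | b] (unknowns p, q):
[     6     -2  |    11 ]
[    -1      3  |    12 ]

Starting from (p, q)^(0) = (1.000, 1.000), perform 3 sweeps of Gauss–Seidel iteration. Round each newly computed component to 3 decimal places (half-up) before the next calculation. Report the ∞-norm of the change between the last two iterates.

Iteration 1:
  p = (11 - (-2)·1.000) / (6) = 2.167
  q = (12 - (-1)·2.167) / (3) = 4.722
Iteration 2:
  p = (11 - (-2)·4.722) / (6) = 3.407
  q = (12 - (-1)·3.407) / (3) = 5.136
Iteration 3:
  p = (11 - (-2)·5.136) / (6) = 3.545
  q = (12 - (-1)·3.545) / (3) = 5.182
Change: (0.138, 0.046) → max |·| = 0.138

0.138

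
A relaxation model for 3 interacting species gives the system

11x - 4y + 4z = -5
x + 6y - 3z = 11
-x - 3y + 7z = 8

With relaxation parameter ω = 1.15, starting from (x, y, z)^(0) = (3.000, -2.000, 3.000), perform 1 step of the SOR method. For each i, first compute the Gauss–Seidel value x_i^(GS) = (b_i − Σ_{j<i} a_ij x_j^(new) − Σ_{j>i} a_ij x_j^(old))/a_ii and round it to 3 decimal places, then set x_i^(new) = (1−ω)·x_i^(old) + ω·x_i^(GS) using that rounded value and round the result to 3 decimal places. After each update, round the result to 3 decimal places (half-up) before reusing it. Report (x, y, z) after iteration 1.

Iteration 1:
  x: GS value = (-5 - (-4)·-2.000 - (4)·3.000) / (11) = -2.273;  x ← (1−ω)·3.000 + ω·-2.273 = -3.064
  y: GS value = (11 - (1)·-3.064 - (-3)·3.000) / (6) = 3.844;  y ← (1−ω)·-2.000 + ω·3.844 = 4.721
  z: GS value = (8 - (-1)·-3.064 - (-3)·4.721) / (7) = 2.728;  z ← (1−ω)·3.000 + ω·2.728 = 2.687

(-3.064, 4.721, 2.687)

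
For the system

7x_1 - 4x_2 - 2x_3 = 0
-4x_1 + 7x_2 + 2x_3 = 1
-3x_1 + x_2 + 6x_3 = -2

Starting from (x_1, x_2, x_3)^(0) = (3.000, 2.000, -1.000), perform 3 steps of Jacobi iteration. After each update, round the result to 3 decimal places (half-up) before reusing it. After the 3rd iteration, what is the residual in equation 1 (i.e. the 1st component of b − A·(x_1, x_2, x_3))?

3.823

Iteration 1:
  x_1 = (0 - (-4)·2.000 - (-2)·-1.000) / (7) = 0.857
  x_2 = (1 - (-4)·3.000 - (2)·-1.000) / (7) = 2.143
  x_3 = (-2 - (-3)·3.000 - (1)·2.000) / (6) = 0.833
Iteration 2:
  x_1 = (0 - (-4)·2.143 - (-2)·0.833) / (7) = 1.463
  x_2 = (1 - (-4)·0.857 - (2)·0.833) / (7) = 0.395
  x_3 = (-2 - (-3)·0.857 - (1)·2.143) / (6) = -0.262
Iteration 3:
  x_1 = (0 - (-4)·0.395 - (-2)·-0.262) / (7) = 0.151
  x_2 = (1 - (-4)·1.463 - (2)·-0.262) / (7) = 1.054
  x_3 = (-2 - (-3)·1.463 - (1)·0.395) / (6) = 0.332
Residual b − A·x = (3.823, -6.438, -4.593)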